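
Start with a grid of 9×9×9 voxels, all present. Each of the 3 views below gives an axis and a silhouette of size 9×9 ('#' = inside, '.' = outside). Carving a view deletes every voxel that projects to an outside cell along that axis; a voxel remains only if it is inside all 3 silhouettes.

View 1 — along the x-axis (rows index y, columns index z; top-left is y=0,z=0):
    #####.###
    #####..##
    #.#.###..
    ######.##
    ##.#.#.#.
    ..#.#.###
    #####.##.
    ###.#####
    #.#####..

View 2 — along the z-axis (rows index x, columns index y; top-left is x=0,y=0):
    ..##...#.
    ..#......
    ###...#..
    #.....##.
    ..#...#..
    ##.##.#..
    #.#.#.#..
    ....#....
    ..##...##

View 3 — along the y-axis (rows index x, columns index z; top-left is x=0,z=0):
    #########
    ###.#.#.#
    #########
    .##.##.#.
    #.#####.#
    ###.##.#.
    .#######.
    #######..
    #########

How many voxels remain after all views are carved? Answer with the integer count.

remaining voxels: 151

before carving: 729 voxels (9×9×9)
after view 1 [x-axis, 59 of 81 cells solid] → remaining = 531
after view 2 [z-axis, 27 of 81 cells solid] → remaining = 180
after view 3 [y-axis, 65 of 81 cells solid] → remaining = 151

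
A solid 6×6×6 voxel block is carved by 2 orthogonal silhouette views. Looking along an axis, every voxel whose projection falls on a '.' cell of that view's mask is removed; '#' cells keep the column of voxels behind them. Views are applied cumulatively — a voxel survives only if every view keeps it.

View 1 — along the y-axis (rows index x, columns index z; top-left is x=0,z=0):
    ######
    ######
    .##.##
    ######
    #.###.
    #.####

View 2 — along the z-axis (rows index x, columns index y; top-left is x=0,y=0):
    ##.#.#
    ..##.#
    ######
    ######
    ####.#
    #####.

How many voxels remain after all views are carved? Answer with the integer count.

initial block: 6^3 = 216
V1 y: intersect with XZ mask (31 set) -- 186 left
V2 z: intersect with XY mask (29 set) -- 147 left

voxel count = 147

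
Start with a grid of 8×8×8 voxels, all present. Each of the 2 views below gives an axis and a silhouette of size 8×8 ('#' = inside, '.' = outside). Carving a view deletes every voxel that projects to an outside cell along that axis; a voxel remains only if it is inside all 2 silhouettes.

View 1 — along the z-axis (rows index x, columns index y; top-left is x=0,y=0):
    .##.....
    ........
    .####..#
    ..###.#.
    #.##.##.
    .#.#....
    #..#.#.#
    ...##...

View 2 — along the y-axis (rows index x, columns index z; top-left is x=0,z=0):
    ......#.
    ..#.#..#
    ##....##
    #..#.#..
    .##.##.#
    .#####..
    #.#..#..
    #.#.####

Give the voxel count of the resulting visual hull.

initial block: 8^3 = 512
[1] z-view keeps 24 columns → grid now 192
[2] y-view keeps 30 columns → grid now 93

voxel count = 93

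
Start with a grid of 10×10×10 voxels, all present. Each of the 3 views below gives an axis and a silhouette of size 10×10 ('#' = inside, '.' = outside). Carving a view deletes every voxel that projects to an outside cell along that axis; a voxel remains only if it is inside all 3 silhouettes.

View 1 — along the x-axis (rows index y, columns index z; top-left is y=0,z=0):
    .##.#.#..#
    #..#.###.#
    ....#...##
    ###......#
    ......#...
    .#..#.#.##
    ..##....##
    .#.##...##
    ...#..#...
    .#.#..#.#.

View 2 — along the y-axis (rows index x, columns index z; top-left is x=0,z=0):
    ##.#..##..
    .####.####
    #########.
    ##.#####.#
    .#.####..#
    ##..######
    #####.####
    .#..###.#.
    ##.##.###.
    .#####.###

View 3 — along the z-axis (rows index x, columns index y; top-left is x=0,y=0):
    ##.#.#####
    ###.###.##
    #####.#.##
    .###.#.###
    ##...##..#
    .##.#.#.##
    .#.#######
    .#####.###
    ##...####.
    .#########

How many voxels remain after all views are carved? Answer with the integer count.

initial block: 10^3 = 1000
[1] x-view keeps 39 columns → grid now 390
[2] y-view keeps 73 columns → grid now 295
[3] z-view keeps 73 columns → grid now 219

219 voxels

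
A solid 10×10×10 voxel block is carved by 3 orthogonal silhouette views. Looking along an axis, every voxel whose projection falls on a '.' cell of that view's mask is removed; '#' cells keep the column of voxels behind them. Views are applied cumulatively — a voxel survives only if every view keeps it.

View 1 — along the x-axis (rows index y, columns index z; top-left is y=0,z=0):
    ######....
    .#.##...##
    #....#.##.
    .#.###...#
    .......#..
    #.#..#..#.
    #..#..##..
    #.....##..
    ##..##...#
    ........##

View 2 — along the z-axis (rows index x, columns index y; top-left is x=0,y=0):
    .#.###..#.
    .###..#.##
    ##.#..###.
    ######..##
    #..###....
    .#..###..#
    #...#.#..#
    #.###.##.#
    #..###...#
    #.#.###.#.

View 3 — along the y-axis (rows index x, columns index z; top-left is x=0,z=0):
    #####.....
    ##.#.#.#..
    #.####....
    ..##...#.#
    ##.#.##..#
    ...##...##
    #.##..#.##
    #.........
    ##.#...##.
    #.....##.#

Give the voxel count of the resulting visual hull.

remaining voxels: 101

before carving: 1000 voxels (10×10×10)
V1 x: intersect with YZ mask (39 set) -- 390 left
V2 z: intersect with XY mask (56 set) -- 217 left
V3 y: intersect with XZ mask (45 set) -- 101 left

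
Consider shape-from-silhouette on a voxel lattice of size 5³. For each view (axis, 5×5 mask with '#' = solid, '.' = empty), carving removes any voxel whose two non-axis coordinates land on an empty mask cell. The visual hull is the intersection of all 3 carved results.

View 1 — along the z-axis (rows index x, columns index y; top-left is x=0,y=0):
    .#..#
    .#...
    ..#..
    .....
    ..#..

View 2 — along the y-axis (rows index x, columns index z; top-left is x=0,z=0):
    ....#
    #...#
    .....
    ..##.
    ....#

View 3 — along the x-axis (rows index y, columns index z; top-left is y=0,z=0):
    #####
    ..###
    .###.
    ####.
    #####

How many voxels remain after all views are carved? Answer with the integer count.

remaining voxels: 3

start: 5×5×5 = 125 voxels
after view 1 [z-axis, 5 of 25 cells solid] → remaining = 25
after view 2 [y-axis, 6 of 25 cells solid] → remaining = 5
after view 3 [x-axis, 20 of 25 cells solid] → remaining = 3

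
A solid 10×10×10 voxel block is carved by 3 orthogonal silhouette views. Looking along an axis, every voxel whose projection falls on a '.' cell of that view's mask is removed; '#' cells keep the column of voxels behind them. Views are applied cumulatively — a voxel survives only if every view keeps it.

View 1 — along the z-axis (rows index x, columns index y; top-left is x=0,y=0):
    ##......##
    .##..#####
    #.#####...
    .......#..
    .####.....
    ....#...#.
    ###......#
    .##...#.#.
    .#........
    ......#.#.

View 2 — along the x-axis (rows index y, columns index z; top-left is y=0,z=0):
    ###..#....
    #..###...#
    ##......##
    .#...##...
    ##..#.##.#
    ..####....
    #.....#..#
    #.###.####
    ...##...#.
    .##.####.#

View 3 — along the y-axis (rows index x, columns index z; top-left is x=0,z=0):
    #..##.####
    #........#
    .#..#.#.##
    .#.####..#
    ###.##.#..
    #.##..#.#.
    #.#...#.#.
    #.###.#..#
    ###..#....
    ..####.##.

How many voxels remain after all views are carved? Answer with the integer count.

start: 10×10×10 = 1000 voxels
after view 1 [z-axis, 35 of 100 cells solid] → remaining = 350
after view 2 [x-axis, 47 of 100 cells solid] → remaining = 158
after view 3 [y-axis, 51 of 100 cells solid] → remaining = 76

voxel count = 76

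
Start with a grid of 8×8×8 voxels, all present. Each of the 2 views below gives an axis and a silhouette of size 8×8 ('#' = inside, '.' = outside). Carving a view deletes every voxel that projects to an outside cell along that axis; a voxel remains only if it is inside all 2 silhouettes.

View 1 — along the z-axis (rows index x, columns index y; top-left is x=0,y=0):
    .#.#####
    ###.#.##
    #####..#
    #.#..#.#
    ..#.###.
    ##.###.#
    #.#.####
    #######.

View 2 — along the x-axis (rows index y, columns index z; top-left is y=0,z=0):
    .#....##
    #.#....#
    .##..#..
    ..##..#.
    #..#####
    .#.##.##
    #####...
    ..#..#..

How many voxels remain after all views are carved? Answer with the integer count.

|visual hull| = 172

start: 8×8×8 = 512 voxels
V1 z: intersect with XY mask (45 set) -- 360 left
V2 x: intersect with YZ mask (30 set) -- 172 left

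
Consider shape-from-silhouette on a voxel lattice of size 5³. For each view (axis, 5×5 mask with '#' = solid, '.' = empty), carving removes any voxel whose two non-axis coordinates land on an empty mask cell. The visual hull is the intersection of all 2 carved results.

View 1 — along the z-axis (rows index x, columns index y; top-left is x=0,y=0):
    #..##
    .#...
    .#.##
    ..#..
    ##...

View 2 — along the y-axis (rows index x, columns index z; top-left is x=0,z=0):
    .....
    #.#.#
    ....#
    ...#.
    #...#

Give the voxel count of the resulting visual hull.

full grid |V| = 125
[1] z-view keeps 10 columns → grid now 50
[2] y-view keeps 7 columns → grid now 11

remaining voxels: 11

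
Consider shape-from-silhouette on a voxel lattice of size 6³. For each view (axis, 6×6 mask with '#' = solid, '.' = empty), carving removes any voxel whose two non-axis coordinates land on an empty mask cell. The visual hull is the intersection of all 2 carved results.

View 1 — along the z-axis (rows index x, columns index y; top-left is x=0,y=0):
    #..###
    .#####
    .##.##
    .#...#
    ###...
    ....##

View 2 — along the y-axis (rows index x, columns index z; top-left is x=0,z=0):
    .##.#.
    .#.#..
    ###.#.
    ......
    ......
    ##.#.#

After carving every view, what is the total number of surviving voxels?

remaining voxels: 46

initial block: 6^3 = 216
[1] z-view keeps 20 columns → grid now 120
[2] y-view keeps 13 columns → grid now 46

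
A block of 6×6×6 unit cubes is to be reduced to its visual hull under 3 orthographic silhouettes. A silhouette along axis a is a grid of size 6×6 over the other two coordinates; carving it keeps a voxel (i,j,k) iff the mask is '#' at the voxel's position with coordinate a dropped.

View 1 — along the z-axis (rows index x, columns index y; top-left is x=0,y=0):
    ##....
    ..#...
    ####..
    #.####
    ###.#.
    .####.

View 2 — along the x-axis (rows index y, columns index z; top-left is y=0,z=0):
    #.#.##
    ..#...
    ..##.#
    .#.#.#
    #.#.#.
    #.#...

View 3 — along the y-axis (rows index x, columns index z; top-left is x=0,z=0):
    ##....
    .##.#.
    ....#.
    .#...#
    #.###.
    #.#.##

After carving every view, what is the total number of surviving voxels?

remaining voxels: 23

before carving: 216 voxels (6×6×6)
after view 1 [z-axis, 20 of 36 cells solid] → remaining = 120
after view 2 [x-axis, 16 of 36 cells solid] → remaining = 55
after view 3 [y-axis, 16 of 36 cells solid] → remaining = 23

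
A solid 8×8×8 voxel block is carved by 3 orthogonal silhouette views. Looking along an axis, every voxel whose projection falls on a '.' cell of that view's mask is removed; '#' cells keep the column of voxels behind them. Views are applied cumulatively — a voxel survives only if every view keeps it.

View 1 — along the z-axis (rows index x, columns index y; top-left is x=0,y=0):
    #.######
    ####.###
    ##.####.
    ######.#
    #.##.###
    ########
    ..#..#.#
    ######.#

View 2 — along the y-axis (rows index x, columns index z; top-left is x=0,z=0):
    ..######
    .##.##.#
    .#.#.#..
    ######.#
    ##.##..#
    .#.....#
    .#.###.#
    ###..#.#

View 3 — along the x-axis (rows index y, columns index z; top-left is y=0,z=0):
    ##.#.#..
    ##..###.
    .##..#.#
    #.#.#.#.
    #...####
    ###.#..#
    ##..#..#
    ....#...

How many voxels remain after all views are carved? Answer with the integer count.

|visual hull| = 121

full grid |V| = 512
  1. axis=2 (XY plane), |mask|=51  ⇒  voxels=408
  2. axis=1 (XZ plane), |mask|=38  ⇒  voxels=240
  3. axis=0 (YZ plane), |mask|=32  ⇒  voxels=121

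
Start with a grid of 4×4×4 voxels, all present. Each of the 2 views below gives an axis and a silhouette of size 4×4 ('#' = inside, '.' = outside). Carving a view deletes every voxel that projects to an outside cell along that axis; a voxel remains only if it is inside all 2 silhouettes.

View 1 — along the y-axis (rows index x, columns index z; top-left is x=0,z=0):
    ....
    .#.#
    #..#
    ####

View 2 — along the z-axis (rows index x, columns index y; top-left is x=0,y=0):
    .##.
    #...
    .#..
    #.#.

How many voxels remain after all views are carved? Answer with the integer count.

12 voxels

initial block: 4^3 = 64
step 1: project along y, AND mask (8/16) → |grid| = 32
step 2: project along z, AND mask (6/16) → |grid| = 12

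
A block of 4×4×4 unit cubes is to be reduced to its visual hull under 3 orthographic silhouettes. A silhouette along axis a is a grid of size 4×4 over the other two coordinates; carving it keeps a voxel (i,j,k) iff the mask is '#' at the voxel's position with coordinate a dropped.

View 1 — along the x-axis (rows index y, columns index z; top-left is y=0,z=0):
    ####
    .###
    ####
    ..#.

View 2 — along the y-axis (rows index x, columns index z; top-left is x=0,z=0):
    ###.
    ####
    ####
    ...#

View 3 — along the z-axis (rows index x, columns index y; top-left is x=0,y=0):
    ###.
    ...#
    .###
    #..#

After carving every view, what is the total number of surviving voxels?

remaining voxels: 18

before carving: 64 voxels (4×4×4)
[1] x-view keeps 12 columns → grid now 48
[2] y-view keeps 12 columns → grid now 36
[3] z-view keeps 9 columns → grid now 18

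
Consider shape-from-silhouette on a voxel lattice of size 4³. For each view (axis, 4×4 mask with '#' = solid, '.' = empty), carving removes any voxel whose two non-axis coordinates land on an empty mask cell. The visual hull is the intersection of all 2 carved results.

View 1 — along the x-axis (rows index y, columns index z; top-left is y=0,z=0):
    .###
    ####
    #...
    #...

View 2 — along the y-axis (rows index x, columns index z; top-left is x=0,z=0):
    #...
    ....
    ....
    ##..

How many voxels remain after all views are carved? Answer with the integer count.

before carving: 64 voxels (4×4×4)
after view 1 [x-axis, 9 of 16 cells solid] → remaining = 36
after view 2 [y-axis, 3 of 16 cells solid] → remaining = 8

voxel count = 8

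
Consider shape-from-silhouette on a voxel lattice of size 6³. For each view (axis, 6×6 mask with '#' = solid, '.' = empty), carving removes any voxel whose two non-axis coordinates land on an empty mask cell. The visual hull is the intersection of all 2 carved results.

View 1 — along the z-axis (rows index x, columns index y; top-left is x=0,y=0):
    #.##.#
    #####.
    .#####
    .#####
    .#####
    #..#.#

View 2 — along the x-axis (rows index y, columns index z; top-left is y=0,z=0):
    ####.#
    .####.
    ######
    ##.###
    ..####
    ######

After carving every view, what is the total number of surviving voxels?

137 voxels

initial block: 6^3 = 216
step 1: project along z, AND mask (27/36) → |grid| = 162
step 2: project along x, AND mask (30/36) → |grid| = 137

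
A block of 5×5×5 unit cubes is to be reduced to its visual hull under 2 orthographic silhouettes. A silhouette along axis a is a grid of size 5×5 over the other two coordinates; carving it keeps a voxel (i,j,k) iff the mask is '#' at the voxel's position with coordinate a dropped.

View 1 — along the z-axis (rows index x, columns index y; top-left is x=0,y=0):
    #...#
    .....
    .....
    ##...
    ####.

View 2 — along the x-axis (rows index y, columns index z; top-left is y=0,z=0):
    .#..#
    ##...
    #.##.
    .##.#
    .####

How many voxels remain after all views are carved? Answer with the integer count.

start: 5×5×5 = 125 voxels
step 1: project along z, AND mask (8/25) → |grid| = 40
step 2: project along x, AND mask (14/25) → |grid| = 20

|visual hull| = 20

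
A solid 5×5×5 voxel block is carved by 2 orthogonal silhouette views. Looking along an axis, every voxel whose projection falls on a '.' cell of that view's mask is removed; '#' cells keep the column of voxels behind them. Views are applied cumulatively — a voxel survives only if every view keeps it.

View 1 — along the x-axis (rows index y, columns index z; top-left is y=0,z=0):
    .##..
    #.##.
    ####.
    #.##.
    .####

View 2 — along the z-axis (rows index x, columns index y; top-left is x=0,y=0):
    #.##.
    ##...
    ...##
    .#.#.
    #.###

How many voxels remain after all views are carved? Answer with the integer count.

initial block: 5^3 = 125
V1 x: intersect with YZ mask (16 set) -- 80 left
V2 z: intersect with XY mask (13 set) -- 40 left

40 voxels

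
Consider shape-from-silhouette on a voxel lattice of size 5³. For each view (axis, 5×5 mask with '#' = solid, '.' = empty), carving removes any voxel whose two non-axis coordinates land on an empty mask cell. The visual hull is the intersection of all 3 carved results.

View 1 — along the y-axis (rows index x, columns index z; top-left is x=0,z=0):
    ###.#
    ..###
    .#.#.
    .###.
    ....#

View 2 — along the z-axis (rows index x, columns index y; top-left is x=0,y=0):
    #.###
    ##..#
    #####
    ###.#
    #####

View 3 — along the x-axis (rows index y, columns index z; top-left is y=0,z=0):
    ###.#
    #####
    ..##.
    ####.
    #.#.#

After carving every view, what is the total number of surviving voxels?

start: 5×5×5 = 125 voxels
  1. axis=1 (XZ plane), |mask|=13  ⇒  voxels=65
  2. axis=2 (XY plane), |mask|=21  ⇒  voxels=52
  3. axis=0 (YZ plane), |mask|=18  ⇒  voxels=35

|visual hull| = 35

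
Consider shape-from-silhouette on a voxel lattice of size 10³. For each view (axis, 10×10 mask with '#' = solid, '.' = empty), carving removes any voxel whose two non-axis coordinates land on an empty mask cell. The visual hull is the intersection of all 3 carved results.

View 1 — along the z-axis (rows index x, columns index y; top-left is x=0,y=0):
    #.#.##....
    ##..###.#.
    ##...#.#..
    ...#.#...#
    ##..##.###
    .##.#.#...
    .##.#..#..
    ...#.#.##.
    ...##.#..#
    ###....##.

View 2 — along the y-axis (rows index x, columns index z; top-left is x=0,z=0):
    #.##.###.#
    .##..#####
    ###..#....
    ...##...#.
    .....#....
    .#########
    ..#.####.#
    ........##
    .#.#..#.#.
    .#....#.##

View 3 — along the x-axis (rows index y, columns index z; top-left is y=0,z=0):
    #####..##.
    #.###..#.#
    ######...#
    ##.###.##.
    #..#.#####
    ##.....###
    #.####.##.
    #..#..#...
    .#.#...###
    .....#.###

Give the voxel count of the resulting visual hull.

start: 10×10×10 = 1000 voxels
V1 z: intersect with XY mask (45 set) -- 450 left
V2 y: intersect with XZ mask (47 set) -- 206 left
V3 x: intersect with YZ mask (58 set) -- 116 left

116 voxels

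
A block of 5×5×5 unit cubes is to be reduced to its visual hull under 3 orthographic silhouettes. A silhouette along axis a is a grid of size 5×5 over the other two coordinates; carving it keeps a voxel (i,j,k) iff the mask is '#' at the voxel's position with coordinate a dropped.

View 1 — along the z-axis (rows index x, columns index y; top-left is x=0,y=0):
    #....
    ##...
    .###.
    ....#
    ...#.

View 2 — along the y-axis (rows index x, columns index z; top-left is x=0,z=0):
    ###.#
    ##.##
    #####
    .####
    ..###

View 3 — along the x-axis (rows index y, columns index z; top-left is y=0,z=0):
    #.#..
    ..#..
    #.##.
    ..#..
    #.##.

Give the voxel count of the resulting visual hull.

remaining voxels: 11

start: 5×5×5 = 125 voxels
carve view 1 (along z, XY-mask fill 8/25): 40 voxels remain
carve view 2 (along y, XZ-mask fill 20/25): 34 voxels remain
carve view 3 (along x, YZ-mask fill 10/25): 11 voxels remain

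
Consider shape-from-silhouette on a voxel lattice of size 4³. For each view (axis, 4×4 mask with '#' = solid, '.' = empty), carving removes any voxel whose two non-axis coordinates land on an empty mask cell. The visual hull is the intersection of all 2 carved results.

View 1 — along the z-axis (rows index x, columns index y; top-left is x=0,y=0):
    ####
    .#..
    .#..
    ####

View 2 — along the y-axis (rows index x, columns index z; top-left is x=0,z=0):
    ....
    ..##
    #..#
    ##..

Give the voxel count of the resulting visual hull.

initial block: 4^3 = 64
step 1: project along z, AND mask (10/16) → |grid| = 40
step 2: project along y, AND mask (6/16) → |grid| = 12

12 voxels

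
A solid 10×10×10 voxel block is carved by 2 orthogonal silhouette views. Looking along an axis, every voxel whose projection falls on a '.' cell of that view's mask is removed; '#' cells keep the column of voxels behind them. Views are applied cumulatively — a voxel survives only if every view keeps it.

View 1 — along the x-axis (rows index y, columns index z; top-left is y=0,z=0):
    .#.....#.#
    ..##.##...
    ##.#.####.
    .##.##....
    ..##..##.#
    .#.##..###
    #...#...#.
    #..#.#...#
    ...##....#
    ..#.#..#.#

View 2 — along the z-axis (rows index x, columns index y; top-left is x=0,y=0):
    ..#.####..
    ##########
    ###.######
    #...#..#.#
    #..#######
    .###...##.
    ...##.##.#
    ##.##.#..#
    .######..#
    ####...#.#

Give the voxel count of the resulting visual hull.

remaining voxels: 279

before carving: 1000 voxels (10×10×10)
carve view 1 (along x, YZ-mask fill 43/100): 430 voxels remain
carve view 2 (along z, XY-mask fill 65/100): 279 voxels remain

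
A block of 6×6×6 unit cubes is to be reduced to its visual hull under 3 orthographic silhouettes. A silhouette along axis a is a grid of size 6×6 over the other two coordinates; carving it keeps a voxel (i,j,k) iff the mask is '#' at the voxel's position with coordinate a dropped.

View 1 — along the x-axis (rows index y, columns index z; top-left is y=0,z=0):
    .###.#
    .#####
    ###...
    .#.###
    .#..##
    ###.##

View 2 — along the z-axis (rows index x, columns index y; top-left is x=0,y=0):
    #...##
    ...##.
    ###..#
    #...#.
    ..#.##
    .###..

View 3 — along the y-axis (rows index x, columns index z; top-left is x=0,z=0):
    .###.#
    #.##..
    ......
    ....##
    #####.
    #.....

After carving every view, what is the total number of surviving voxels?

start: 6×6×6 = 216 voxels
[1] x-view keeps 24 columns → grid now 144
[2] z-view keeps 17 columns → grid now 66
[3] y-view keeps 15 columns → grid now 23

remaining voxels: 23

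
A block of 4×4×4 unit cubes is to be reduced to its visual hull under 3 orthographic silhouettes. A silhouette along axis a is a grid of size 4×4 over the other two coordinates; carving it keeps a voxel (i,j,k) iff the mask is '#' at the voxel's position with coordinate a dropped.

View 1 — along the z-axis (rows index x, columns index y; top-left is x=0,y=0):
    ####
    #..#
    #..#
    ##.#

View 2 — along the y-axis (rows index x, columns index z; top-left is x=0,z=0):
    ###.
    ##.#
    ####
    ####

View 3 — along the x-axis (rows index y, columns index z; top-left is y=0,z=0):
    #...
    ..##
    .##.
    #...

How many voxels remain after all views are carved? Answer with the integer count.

voxel count = 13

initial block: 4^3 = 64
V1 z: intersect with XY mask (11 set) -- 44 left
V2 y: intersect with XZ mask (14 set) -- 38 left
V3 x: intersect with YZ mask (6 set) -- 13 left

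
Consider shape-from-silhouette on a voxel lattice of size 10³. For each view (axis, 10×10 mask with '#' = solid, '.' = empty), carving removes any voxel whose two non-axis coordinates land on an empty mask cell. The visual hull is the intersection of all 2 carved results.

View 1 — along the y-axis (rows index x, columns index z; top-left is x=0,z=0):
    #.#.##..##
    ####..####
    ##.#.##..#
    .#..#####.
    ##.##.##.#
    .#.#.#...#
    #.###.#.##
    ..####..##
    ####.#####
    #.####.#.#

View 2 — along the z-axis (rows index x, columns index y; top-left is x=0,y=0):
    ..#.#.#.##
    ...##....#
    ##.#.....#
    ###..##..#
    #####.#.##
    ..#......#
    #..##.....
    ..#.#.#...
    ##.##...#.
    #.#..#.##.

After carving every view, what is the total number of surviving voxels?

before carving: 1000 voxels (10×10×10)
carve view 1 (along y, XZ-mask fill 66/100): 660 voxels remain
carve view 2 (along z, XY-mask fill 44/100): 297 voxels remain

|visual hull| = 297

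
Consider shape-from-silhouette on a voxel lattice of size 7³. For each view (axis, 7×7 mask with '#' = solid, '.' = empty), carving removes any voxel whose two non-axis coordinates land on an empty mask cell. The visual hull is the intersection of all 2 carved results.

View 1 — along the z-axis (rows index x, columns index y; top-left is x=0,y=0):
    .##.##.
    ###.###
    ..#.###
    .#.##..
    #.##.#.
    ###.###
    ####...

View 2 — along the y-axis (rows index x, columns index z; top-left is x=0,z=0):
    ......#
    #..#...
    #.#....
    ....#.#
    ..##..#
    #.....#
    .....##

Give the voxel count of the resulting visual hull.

voxel count = 62

start: 7×7×7 = 343 voxels
after view 1 [z-axis, 31 of 49 cells solid] → remaining = 217
after view 2 [y-axis, 14 of 49 cells solid] → remaining = 62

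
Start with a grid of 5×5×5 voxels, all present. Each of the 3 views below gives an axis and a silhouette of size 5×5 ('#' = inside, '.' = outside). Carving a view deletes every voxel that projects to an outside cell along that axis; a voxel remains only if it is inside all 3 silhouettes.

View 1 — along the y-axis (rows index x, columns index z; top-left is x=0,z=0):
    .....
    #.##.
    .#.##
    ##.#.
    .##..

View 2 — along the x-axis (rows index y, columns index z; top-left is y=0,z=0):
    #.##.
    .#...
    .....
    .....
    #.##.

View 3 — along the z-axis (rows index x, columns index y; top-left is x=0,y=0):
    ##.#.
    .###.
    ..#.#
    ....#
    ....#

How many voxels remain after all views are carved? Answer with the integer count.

full grid |V| = 125
after view 1 [y-axis, 11 of 25 cells solid] → remaining = 55
after view 2 [x-axis, 7 of 25 cells solid] → remaining = 17
after view 3 [z-axis, 10 of 25 cells solid] → remaining = 4

4 voxels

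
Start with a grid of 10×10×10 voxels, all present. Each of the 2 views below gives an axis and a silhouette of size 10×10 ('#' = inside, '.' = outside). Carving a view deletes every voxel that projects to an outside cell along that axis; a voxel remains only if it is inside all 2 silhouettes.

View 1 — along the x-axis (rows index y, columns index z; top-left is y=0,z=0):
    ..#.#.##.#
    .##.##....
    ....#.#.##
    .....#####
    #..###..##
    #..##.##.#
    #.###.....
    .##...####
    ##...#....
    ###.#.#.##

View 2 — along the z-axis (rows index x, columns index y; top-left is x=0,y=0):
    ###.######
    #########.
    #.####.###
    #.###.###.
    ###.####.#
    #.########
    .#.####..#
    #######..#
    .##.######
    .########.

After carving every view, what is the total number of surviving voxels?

|visual hull| = 402

full grid |V| = 1000
[1] x-view keeps 50 columns → grid now 500
[2] z-view keeps 80 columns → grid now 402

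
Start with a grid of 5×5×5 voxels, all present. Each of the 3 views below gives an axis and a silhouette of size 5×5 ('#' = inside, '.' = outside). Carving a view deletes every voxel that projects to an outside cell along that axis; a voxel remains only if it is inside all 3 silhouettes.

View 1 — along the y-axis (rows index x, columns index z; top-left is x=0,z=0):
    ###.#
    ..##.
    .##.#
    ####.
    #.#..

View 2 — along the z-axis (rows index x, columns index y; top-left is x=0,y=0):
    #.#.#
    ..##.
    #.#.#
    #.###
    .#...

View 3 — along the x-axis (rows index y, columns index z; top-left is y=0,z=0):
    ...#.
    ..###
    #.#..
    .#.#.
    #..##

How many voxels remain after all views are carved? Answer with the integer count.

start: 5×5×5 = 125 voxels
step 1: project along y, AND mask (15/25) → |grid| = 75
step 2: project along z, AND mask (13/25) → |grid| = 43
step 3: project along x, AND mask (11/25) → |grid| = 16

remaining voxels: 16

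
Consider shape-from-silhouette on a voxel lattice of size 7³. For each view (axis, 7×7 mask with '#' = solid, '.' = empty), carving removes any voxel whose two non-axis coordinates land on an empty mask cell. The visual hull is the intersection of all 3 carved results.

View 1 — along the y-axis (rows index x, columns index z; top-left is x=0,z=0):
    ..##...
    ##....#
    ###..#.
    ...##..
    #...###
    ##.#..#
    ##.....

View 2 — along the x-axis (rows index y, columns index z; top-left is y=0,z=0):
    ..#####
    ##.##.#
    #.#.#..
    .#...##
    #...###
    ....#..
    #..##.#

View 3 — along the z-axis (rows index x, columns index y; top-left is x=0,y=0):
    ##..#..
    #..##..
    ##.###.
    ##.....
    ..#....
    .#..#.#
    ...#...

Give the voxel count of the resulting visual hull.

before carving: 343 voxels (7×7×7)
  1. axis=1 (XZ plane), |mask|=21  ⇒  voxels=147
  2. axis=0 (YZ plane), |mask|=25  ⇒  voxels=74
  3. axis=2 (XY plane), |mask|=18  ⇒  voxels=32

remaining voxels: 32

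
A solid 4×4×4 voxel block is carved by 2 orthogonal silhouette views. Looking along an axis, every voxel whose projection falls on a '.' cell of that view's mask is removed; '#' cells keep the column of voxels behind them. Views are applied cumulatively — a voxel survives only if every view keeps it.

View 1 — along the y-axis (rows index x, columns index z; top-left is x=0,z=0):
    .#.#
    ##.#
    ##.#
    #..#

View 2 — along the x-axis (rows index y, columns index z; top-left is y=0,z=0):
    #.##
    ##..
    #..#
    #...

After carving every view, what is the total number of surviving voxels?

voxel count = 23

initial block: 4^3 = 64
step 1: project along y, AND mask (10/16) → |grid| = 40
step 2: project along x, AND mask (8/16) → |grid| = 23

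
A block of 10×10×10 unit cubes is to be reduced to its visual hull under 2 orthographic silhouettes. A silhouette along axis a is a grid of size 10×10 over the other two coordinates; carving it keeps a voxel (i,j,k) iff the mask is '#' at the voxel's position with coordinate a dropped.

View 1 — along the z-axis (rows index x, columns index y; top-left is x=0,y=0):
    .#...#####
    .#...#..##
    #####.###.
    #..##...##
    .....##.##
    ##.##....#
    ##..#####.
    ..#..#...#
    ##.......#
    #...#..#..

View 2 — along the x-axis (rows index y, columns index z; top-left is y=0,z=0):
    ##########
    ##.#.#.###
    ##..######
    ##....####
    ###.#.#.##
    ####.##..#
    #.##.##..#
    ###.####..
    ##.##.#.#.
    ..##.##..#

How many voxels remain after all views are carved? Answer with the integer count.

|visual hull| = 329

before carving: 1000 voxels (10×10×10)
V1 z: intersect with XY mask (48 set) -- 480 left
V2 x: intersect with YZ mask (69 set) -- 329 left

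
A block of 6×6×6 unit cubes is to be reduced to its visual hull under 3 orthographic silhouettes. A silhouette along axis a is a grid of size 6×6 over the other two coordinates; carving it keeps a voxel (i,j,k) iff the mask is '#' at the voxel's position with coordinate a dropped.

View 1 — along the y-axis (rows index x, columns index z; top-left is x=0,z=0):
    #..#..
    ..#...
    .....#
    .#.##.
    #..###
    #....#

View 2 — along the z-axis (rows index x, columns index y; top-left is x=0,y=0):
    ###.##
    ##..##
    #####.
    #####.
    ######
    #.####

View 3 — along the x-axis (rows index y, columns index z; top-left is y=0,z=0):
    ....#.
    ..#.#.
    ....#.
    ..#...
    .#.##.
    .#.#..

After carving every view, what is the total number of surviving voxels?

full grid |V| = 216
  1. axis=1 (XZ plane), |mask|=13  ⇒  voxels=78
  2. axis=2 (XY plane), |mask|=30  ⇒  voxels=68
  3. axis=0 (YZ plane), |mask|=10  ⇒  voxels=15

voxel count = 15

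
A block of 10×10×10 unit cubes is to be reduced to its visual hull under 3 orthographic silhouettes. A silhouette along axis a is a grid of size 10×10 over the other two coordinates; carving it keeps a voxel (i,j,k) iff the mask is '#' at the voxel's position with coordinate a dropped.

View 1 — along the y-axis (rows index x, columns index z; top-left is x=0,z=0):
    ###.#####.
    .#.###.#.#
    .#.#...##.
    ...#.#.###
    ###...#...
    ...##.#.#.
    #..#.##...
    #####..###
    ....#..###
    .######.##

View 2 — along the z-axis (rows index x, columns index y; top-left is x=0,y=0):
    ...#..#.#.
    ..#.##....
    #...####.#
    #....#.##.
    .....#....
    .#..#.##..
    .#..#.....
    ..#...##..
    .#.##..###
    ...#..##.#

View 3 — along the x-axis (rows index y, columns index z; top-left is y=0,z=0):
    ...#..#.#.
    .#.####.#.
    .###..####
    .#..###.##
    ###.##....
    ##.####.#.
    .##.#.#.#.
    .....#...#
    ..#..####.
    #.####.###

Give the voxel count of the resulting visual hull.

before carving: 1000 voxels (10×10×10)
after view 1 [y-axis, 55 of 100 cells solid] → remaining = 550
after view 2 [z-axis, 36 of 100 cells solid] → remaining = 194
after view 3 [x-axis, 54 of 100 cells solid] → remaining = 106

|visual hull| = 106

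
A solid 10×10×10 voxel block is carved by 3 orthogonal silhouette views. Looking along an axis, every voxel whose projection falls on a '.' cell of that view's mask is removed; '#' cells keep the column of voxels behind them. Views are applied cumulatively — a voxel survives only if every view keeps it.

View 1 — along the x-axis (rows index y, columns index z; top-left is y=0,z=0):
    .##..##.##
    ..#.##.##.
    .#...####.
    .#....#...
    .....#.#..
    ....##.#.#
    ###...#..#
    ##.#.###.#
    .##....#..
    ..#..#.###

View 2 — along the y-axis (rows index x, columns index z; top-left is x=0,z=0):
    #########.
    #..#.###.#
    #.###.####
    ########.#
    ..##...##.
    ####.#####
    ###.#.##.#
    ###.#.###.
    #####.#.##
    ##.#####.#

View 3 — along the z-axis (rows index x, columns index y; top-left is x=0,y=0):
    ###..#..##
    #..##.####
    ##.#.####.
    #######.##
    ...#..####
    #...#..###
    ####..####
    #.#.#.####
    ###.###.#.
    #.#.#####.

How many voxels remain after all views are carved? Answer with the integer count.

start: 10×10×10 = 1000 voxels
[1] x-view keeps 44 columns → grid now 440
[2] y-view keeps 75 columns → grid now 324
[3] z-view keeps 68 columns → grid now 229

voxel count = 229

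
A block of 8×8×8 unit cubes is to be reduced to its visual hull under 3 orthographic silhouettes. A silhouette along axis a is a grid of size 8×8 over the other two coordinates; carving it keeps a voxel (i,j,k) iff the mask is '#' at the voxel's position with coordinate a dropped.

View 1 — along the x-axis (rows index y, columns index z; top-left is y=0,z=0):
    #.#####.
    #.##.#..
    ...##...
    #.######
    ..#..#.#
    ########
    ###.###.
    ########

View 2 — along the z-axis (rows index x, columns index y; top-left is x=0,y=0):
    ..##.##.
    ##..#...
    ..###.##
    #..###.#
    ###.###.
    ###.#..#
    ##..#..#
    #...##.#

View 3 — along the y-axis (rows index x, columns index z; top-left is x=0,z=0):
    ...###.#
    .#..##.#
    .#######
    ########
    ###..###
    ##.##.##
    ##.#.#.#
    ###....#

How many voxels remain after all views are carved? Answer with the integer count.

initial block: 8^3 = 512
  1. axis=0 (YZ plane), |mask|=44  ⇒  voxels=352
  2. axis=2 (XY plane), |mask|=36  ⇒  voxels=192
  3. axis=1 (XZ plane), |mask|=44  ⇒  voxels=133

remaining voxels: 133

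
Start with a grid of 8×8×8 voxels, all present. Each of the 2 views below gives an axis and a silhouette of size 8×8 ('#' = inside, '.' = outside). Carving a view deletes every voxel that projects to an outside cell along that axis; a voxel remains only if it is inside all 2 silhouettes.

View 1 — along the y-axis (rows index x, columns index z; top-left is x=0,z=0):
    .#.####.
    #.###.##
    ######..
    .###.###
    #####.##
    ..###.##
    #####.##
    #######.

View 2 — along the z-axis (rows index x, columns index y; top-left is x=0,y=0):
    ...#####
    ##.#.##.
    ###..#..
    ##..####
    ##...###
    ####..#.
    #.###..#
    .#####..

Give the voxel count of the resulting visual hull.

voxel count = 245

start: 8×8×8 = 512 voxels
V1 y: intersect with XZ mask (49 set) -- 392 left
V2 z: intersect with XY mask (40 set) -- 245 left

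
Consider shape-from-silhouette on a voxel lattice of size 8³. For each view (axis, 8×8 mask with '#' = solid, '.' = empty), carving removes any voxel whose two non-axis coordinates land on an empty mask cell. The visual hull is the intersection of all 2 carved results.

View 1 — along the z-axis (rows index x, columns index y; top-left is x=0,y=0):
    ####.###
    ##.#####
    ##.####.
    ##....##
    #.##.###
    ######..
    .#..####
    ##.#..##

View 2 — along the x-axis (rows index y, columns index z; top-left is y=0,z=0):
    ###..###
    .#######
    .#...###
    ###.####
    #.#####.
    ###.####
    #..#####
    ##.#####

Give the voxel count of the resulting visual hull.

295 voxels

start: 8×8×8 = 512 voxels
V1 z: intersect with XY mask (46 set) -- 368 left
V2 x: intersect with YZ mask (50 set) -- 295 left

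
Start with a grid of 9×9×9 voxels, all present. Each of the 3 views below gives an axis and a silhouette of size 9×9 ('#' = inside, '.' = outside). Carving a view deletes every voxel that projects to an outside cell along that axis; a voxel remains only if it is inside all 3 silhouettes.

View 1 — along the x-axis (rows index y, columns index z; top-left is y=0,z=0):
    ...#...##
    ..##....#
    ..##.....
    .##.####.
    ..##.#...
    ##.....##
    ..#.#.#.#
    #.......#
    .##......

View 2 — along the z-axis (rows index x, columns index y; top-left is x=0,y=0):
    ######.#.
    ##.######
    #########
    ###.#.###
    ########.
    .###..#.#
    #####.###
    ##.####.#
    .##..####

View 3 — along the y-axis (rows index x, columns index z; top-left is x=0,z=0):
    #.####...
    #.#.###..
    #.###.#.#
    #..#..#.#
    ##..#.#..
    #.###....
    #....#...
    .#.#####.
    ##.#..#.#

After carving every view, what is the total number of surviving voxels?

before carving: 729 voxels (9×9×9)
after view 1 [x-axis, 29 of 81 cells solid] → remaining = 261
after view 2 [z-axis, 65 of 81 cells solid] → remaining = 209
after view 3 [y-axis, 41 of 81 cells solid] → remaining = 103

|visual hull| = 103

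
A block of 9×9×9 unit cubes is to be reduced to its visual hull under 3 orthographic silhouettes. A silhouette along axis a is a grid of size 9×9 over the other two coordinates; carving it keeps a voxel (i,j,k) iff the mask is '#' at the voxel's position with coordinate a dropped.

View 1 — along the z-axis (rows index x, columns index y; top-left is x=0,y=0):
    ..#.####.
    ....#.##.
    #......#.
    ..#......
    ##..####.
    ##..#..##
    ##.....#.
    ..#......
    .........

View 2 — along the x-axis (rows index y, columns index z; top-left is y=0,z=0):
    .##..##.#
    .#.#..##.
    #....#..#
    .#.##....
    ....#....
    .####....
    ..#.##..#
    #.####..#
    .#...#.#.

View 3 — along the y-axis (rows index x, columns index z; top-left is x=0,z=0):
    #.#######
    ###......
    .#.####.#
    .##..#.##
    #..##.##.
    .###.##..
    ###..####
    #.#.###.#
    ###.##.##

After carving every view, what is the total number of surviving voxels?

before carving: 729 voxels (9×9×9)
step 1: project along z, AND mask (26/81) → |grid| = 234
step 2: project along x, AND mask (33/81) → |grid| = 104
step 3: project along y, AND mask (52/81) → |grid| = 68

68 voxels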